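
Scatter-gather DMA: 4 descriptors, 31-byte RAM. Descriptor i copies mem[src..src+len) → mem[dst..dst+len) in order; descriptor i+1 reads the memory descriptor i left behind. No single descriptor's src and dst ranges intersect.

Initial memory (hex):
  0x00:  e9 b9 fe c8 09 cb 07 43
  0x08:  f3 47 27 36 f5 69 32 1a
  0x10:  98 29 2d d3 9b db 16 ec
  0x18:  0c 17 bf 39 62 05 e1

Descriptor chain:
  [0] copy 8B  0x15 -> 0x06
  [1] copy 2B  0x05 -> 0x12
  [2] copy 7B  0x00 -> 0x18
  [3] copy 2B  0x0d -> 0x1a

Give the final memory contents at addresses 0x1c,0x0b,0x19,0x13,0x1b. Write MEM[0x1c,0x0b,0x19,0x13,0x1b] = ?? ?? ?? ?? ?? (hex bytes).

[0] 0x15->0x06 len=8 : db 16 ec 0c 17 bf 39 62
[1] 0x05->0x12 len=2 : cb db
[2] 0x00->0x18 len=7 : e9 b9 fe c8 09 cb db
[3] 0x0d->0x1a len=2 : 62 32
query mem[0x1c]=0x09, mem[0x0b]=0xbf, mem[0x19]=0xb9, mem[0x13]=0xdb, mem[0x1b]=0x32

MEM[0x1c,0x0b,0x19,0x13,0x1b] = 09 bf b9 db 32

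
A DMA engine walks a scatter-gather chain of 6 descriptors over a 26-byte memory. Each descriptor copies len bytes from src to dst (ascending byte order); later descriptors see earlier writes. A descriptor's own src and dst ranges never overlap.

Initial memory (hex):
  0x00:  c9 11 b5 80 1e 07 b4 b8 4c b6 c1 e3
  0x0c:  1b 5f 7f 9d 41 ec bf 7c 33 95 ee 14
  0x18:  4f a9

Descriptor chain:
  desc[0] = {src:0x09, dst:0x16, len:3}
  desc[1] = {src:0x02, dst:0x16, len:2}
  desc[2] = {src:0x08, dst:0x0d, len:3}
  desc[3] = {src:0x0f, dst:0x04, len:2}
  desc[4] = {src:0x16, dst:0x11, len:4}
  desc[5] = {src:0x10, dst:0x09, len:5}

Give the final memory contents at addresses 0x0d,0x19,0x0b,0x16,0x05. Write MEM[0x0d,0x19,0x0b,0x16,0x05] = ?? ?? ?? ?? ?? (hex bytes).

[0] 0x09->0x16 len=3 : b6 c1 e3
[1] 0x02->0x16 len=2 : b5 80
[2] 0x08->0x0d len=3 : 4c b6 c1
[3] 0x0f->0x04 len=2 : c1 41
[4] 0x16->0x11 len=4 : b5 80 e3 a9
[5] 0x10->0x09 len=5 : 41 b5 80 e3 a9
query mem[0x0d]=0xa9, mem[0x19]=0xa9, mem[0x0b]=0x80, mem[0x16]=0xb5, mem[0x05]=0x41

MEM[0x0d,0x19,0x0b,0x16,0x05] = a9 a9 80 b5 41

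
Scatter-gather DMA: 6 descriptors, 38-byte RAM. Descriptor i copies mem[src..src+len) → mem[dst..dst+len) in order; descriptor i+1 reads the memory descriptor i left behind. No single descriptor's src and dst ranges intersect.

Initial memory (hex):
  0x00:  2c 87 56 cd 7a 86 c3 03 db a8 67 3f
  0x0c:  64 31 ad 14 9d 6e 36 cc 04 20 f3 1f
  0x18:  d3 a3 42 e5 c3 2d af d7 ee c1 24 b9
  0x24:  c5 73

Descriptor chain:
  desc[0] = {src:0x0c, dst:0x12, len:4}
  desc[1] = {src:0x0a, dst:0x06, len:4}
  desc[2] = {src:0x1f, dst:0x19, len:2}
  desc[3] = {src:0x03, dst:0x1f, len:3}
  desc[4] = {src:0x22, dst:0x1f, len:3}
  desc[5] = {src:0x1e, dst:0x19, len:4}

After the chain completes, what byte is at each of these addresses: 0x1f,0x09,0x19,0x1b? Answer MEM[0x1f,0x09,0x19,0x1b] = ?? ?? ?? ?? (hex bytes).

  after D0: wrote 4B at 0x12 = 6431ad14
  after D1: wrote 4B at 0x06 = 673f6431
  after D2: wrote 2B at 0x19 = d7ee
  after D3: wrote 3B at 0x1f = cd7a86
  after D4: wrote 3B at 0x1f = 24b9c5
  after D5: wrote 4B at 0x19 = af24b9c5
query mem[0x1f]=0x24, mem[0x09]=0x31, mem[0x19]=0xaf, mem[0x1b]=0xb9

MEM[0x1f,0x09,0x19,0x1b] = 24 31 af b9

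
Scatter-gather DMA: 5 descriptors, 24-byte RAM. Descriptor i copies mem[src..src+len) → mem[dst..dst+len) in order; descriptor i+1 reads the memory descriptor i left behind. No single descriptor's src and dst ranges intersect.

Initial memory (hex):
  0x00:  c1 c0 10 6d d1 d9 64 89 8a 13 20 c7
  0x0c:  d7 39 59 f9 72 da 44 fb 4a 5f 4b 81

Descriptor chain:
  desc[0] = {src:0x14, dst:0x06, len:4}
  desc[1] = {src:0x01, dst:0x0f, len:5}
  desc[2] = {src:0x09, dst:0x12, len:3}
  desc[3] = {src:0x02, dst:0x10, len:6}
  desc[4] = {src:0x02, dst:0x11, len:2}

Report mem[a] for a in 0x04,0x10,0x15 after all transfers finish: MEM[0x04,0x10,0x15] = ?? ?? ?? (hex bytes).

MEM[0x04,0x10,0x15] = d1 10 5f

[0] 0x14->0x06 len=4 : 4a 5f 4b 81
[1] 0x01->0x0f len=5 : c0 10 6d d1 d9
[2] 0x09->0x12 len=3 : 81 20 c7
[3] 0x02->0x10 len=6 : 10 6d d1 d9 4a 5f
[4] 0x02->0x11 len=2 : 10 6d
query mem[0x04]=0xd1, mem[0x10]=0x10, mem[0x15]=0x5f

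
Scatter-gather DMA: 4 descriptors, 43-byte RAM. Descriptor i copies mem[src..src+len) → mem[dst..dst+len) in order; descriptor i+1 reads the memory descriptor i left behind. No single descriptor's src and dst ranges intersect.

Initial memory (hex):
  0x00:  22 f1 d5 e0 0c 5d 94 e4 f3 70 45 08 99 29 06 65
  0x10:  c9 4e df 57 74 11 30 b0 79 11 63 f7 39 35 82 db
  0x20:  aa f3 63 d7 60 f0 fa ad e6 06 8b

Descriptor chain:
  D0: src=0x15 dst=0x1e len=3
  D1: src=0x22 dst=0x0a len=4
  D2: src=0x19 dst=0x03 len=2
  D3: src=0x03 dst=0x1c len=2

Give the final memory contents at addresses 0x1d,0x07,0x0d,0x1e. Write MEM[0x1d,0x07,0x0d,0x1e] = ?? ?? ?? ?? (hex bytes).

D0: mem[0x1e..0x20] <- [11 30 b0]
D1: mem[0x0a..0x0d] <- [63 d7 60 f0]
D2: mem[0x03..0x04] <- [11 63]
D3: mem[0x1c..0x1d] <- [11 63]
query mem[0x1d]=0x63, mem[0x07]=0xe4, mem[0x0d]=0xf0, mem[0x1e]=0x11

MEM[0x1d,0x07,0x0d,0x1e] = 63 e4 f0 11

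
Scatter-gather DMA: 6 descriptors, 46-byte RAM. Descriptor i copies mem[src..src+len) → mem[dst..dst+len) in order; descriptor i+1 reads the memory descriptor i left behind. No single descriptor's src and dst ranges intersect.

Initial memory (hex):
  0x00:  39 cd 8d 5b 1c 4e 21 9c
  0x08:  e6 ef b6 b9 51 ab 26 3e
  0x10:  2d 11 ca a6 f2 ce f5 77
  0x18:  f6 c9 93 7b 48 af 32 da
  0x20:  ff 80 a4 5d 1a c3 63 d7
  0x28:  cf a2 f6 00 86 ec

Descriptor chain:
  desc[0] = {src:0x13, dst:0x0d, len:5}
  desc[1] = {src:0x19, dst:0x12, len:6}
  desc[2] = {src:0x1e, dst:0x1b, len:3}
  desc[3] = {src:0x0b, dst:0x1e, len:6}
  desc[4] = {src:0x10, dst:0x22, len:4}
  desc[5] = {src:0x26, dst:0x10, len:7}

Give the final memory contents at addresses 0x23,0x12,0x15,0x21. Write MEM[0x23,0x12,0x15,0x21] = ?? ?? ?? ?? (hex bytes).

  after D0: wrote 5B at 0x0d = a6f2cef577
  after D1: wrote 6B at 0x12 = c9937b48af32
  after D2: wrote 3B at 0x1b = 32daff
  after D3: wrote 6B at 0x1e = b951a6f2cef5
  after D4: wrote 4B at 0x22 = f577c993
  after D5: wrote 7B at 0x10 = 63d7cfa2f60086
query mem[0x23]=0x77, mem[0x12]=0xcf, mem[0x15]=0x00, mem[0x21]=0xf2

MEM[0x23,0x12,0x15,0x21] = 77 cf 00 f2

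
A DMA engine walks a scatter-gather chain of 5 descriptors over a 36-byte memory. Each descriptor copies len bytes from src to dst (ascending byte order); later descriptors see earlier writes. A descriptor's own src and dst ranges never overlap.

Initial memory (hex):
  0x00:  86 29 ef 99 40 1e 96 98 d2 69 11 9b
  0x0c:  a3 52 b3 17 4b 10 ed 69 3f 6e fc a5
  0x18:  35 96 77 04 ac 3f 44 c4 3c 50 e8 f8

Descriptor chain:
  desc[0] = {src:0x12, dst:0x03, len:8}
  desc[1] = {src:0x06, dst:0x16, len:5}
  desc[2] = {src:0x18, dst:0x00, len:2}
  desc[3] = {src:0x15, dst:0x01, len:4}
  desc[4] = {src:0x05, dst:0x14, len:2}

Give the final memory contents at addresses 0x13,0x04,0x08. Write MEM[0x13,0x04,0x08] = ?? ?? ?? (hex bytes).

  after D0: wrote 8B at 0x03 = ed693f6efca53596
  after D1: wrote 5B at 0x16 = 6efca53596
  after D2: wrote 2B at 0x00 = a535
  after D3: wrote 4B at 0x01 = 6e6efca5
  after D4: wrote 2B at 0x14 = 3f6e
query mem[0x13]=0x69, mem[0x04]=0xa5, mem[0x08]=0xa5

MEM[0x13,0x04,0x08] = 69 a5 a5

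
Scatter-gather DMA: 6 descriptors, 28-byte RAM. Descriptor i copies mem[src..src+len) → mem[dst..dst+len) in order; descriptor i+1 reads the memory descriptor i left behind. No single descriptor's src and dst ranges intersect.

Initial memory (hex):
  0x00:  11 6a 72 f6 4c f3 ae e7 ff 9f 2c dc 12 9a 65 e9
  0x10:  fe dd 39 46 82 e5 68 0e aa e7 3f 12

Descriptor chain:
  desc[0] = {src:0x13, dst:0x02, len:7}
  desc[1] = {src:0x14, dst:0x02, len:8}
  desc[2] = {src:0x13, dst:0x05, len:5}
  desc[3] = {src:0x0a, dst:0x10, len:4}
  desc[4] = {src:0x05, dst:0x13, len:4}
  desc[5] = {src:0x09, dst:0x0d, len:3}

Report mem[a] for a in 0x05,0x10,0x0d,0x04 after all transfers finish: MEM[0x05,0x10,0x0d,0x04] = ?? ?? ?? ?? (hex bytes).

MEM[0x05,0x10,0x0d,0x04] = 46 2c 0e 68

  after D0: wrote 7B at 0x02 = 4682e5680eaae7
  after D1: wrote 8B at 0x02 = 82e5680eaae73f12
  after D2: wrote 5B at 0x05 = 4682e5680e
  after D3: wrote 4B at 0x10 = 2cdc129a
  after D4: wrote 4B at 0x13 = 4682e568
  after D5: wrote 3B at 0x0d = 0e2cdc
query mem[0x05]=0x46, mem[0x10]=0x2c, mem[0x0d]=0x0e, mem[0x04]=0x68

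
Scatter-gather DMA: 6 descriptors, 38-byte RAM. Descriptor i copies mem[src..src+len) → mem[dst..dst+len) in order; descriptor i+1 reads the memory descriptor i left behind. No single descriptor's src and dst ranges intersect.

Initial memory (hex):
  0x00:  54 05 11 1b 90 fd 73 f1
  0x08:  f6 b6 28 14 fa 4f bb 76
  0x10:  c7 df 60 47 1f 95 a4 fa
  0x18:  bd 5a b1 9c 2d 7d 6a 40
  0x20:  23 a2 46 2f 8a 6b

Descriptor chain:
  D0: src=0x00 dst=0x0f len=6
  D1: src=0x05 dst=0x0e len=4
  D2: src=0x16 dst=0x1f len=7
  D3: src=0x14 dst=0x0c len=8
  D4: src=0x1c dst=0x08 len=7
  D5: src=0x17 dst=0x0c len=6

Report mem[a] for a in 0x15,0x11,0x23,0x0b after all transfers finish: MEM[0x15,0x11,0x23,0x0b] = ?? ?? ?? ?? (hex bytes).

MEM[0x15,0x11,0x23,0x0b] = 95 2d b1 a4

  after D0: wrote 6B at 0x0f = 5405111b90fd
  after D1: wrote 4B at 0x0e = fd73f1f6
  after D2: wrote 7B at 0x1f = a4fabd5ab19c2d
  after D3: wrote 8B at 0x0c = fd95a4fabd5ab19c
  after D4: wrote 7B at 0x08 = 2d7d6aa4fabd5a
  after D5: wrote 6B at 0x0c = fabd5ab19c2d
query mem[0x15]=0x95, mem[0x11]=0x2d, mem[0x23]=0xb1, mem[0x0b]=0xa4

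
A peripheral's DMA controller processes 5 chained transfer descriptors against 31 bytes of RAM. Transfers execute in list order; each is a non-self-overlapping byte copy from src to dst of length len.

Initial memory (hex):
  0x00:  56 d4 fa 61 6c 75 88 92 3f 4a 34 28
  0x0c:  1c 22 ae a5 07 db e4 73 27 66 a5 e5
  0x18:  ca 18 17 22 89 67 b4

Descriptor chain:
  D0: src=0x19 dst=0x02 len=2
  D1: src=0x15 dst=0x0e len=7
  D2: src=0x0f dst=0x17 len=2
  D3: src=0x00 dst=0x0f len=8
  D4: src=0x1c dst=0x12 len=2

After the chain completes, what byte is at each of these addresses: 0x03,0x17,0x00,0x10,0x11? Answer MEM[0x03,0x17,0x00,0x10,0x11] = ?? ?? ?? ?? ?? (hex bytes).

[0] 0x19->0x02 len=2 : 18 17
[1] 0x15->0x0e len=7 : 66 a5 e5 ca 18 17 22
[2] 0x0f->0x17 len=2 : a5 e5
[3] 0x00->0x0f len=8 : 56 d4 18 17 6c 75 88 92
[4] 0x1c->0x12 len=2 : 89 67
query mem[0x03]=0x17, mem[0x17]=0xa5, mem[0x00]=0x56, mem[0x10]=0xd4, mem[0x11]=0x18

MEM[0x03,0x17,0x00,0x10,0x11] = 17 a5 56 d4 18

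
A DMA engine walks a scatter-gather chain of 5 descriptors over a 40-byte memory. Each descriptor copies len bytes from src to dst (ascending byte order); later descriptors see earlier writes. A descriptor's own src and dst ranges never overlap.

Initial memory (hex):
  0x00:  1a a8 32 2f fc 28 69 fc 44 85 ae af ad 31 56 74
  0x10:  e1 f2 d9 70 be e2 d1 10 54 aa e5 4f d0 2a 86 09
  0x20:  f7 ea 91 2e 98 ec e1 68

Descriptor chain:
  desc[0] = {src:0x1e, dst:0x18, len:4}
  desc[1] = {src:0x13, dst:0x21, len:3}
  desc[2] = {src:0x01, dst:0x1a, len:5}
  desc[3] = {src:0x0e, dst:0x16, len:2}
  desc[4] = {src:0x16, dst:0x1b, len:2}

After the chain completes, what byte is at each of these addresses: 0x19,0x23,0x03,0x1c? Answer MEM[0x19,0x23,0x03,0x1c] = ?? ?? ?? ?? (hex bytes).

MEM[0x19,0x23,0x03,0x1c] = 09 e2 2f 74

#0 dst[0x18+4] := {0x86,0x09,0xf7,0xea}
#1 dst[0x21+3] := {0x70,0xbe,0xe2}
#2 dst[0x1a+5] := {0xa8,0x32,0x2f,0xfc,0x28}
#3 dst[0x16+2] := {0x56,0x74}
#4 dst[0x1b+2] := {0x56,0x74}
query mem[0x19]=0x09, mem[0x23]=0xe2, mem[0x03]=0x2f, mem[0x1c]=0x74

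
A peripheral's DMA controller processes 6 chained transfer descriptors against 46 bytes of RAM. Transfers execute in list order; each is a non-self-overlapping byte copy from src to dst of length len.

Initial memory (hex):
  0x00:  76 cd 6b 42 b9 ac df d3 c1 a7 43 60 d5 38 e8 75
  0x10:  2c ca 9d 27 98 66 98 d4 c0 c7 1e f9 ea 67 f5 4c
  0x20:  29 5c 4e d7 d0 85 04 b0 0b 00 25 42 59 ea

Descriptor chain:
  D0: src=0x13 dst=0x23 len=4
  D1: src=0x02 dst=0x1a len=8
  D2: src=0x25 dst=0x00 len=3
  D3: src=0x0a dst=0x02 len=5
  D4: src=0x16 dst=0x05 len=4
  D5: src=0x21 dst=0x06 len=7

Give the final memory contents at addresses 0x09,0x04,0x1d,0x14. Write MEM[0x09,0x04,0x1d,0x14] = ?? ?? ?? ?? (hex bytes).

D0: mem[0x23..0x26] <- [27 98 66 98]
D1: mem[0x1a..0x21] <- [6b 42 b9 ac df d3 c1 a7]
D2: mem[0x00..0x02] <- [66 98 b0]
D3: mem[0x02..0x06] <- [43 60 d5 38 e8]
D4: mem[0x05..0x08] <- [98 d4 c0 c7]
D5: mem[0x06..0x0c] <- [a7 4e 27 98 66 98 b0]
query mem[0x09]=0x98, mem[0x04]=0xd5, mem[0x1d]=0xac, mem[0x14]=0x98

MEM[0x09,0x04,0x1d,0x14] = 98 d5 ac 98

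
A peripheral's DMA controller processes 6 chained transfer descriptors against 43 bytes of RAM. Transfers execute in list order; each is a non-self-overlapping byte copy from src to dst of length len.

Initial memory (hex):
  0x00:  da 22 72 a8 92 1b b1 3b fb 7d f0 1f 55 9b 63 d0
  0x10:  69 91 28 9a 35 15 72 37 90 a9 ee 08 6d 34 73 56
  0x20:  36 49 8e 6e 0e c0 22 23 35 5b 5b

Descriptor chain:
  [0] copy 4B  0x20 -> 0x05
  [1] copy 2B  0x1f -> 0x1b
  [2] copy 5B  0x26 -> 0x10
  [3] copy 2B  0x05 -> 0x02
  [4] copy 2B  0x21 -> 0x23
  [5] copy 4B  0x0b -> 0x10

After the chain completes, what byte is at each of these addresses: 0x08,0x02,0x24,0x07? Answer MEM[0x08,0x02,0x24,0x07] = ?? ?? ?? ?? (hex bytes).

MEM[0x08,0x02,0x24,0x07] = 6e 36 8e 8e

  after D0: wrote 4B at 0x05 = 36498e6e
  after D1: wrote 2B at 0x1b = 5636
  after D2: wrote 5B at 0x10 = 2223355b5b
  after D3: wrote 2B at 0x02 = 3649
  after D4: wrote 2B at 0x23 = 498e
  after D5: wrote 4B at 0x10 = 1f559b63
query mem[0x08]=0x6e, mem[0x02]=0x36, mem[0x24]=0x8e, mem[0x07]=0x8e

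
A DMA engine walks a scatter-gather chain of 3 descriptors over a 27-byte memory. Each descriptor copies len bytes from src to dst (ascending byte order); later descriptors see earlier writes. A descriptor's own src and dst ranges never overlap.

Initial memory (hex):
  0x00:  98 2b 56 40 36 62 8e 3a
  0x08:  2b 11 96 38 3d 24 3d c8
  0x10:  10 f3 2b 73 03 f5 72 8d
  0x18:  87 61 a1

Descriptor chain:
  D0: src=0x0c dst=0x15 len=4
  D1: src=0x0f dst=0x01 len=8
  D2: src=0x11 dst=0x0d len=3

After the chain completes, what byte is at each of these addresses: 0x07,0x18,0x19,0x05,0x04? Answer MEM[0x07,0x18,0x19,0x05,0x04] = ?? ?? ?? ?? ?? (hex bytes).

MEM[0x07,0x18,0x19,0x05,0x04] = 3d c8 61 73 2b

D0: mem[0x15..0x18] <- [3d 24 3d c8]
D1: mem[0x01..0x08] <- [c8 10 f3 2b 73 03 3d 24]
D2: mem[0x0d..0x0f] <- [f3 2b 73]
query mem[0x07]=0x3d, mem[0x18]=0xc8, mem[0x19]=0x61, mem[0x05]=0x73, mem[0x04]=0x2b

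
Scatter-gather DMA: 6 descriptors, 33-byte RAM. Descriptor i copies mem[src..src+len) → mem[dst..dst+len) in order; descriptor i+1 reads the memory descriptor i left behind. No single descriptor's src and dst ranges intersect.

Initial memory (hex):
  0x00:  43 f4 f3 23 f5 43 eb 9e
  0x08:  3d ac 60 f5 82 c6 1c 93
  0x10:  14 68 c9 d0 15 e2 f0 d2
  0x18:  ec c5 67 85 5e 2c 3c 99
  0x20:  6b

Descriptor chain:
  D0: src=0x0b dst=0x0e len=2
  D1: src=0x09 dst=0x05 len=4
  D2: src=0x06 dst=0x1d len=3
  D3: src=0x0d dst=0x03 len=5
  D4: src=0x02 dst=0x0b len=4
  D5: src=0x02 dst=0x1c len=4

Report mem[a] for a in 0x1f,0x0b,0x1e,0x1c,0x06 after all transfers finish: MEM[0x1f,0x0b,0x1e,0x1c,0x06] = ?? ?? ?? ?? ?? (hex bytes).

D0: mem[0x0e..0x0f] <- [f5 82]
D1: mem[0x05..0x08] <- [ac 60 f5 82]
D2: mem[0x1d..0x1f] <- [60 f5 82]
D3: mem[0x03..0x07] <- [c6 f5 82 14 68]
D4: mem[0x0b..0x0e] <- [f3 c6 f5 82]
D5: mem[0x1c..0x1f] <- [f3 c6 f5 82]
query mem[0x1f]=0x82, mem[0x0b]=0xf3, mem[0x1e]=0xf5, mem[0x1c]=0xf3, mem[0x06]=0x14

MEM[0x1f,0x0b,0x1e,0x1c,0x06] = 82 f3 f5 f3 14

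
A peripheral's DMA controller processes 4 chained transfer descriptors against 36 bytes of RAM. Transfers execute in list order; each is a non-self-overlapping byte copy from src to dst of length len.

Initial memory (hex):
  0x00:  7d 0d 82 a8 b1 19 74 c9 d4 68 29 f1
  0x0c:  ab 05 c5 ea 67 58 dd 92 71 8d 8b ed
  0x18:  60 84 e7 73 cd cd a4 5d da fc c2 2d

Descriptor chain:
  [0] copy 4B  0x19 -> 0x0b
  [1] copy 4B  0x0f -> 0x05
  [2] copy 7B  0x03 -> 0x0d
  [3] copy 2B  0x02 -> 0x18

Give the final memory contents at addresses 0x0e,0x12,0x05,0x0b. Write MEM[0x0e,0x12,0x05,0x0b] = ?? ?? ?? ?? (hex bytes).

  after D0: wrote 4B at 0x0b = 84e773cd
  after D1: wrote 4B at 0x05 = ea6758dd
  after D2: wrote 7B at 0x0d = a8b1ea6758dd68
  after D3: wrote 2B at 0x18 = 82a8
query mem[0x0e]=0xb1, mem[0x12]=0xdd, mem[0x05]=0xea, mem[0x0b]=0x84

MEM[0x0e,0x12,0x05,0x0b] = b1 dd ea 84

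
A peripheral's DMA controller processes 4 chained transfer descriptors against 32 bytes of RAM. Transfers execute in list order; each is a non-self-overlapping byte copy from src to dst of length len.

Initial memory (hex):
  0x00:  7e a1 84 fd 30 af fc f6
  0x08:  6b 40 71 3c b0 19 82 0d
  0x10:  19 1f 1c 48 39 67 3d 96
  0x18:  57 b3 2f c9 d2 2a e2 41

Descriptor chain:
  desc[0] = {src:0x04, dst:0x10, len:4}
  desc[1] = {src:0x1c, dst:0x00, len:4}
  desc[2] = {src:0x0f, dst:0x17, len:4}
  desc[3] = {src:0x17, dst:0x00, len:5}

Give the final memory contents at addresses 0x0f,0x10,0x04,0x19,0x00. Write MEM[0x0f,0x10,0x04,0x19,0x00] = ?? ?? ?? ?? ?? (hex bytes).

MEM[0x0f,0x10,0x04,0x19,0x00] = 0d 30 c9 af 0d

#0 dst[0x10+4] := {0x30,0xaf,0xfc,0xf6}
#1 dst[0x00+4] := {0xd2,0x2a,0xe2,0x41}
#2 dst[0x17+4] := {0x0d,0x30,0xaf,0xfc}
#3 dst[0x00+5] := {0x0d,0x30,0xaf,0xfc,0xc9}
query mem[0x0f]=0x0d, mem[0x10]=0x30, mem[0x04]=0xc9, mem[0x19]=0xaf, mem[0x00]=0x0d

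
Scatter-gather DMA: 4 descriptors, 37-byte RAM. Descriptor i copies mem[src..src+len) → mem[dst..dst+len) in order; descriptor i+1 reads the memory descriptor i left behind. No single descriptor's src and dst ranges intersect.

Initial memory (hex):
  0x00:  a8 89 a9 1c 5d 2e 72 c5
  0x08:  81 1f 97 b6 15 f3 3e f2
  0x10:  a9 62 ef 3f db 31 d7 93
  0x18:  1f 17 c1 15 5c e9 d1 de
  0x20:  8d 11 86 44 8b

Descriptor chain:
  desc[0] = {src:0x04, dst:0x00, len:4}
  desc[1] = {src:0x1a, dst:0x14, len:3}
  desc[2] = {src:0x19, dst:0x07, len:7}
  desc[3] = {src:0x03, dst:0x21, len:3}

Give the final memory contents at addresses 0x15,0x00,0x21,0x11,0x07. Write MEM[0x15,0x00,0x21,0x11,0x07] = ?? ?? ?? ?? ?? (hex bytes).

D0: mem[0x00..0x03] <- [5d 2e 72 c5]
D1: mem[0x14..0x16] <- [c1 15 5c]
D2: mem[0x07..0x0d] <- [17 c1 15 5c e9 d1 de]
D3: mem[0x21..0x23] <- [c5 5d 2e]
query mem[0x15]=0x15, mem[0x00]=0x5d, mem[0x21]=0xc5, mem[0x11]=0x62, mem[0x07]=0x17

MEM[0x15,0x00,0x21,0x11,0x07] = 15 5d c5 62 17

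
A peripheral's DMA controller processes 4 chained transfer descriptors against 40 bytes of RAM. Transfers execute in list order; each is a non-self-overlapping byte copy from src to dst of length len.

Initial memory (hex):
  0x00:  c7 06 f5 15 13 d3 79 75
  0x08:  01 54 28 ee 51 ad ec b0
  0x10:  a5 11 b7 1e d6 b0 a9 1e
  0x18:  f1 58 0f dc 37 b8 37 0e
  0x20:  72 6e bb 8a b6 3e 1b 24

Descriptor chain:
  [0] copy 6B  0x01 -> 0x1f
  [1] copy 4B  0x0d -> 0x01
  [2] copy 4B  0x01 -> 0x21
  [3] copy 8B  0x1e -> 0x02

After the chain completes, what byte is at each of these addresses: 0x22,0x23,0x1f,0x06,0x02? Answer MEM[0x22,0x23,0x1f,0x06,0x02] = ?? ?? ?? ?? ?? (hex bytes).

MEM[0x22,0x23,0x1f,0x06,0x02] = ec b0 06 ec 37

D0: mem[0x1f..0x24] <- [06 f5 15 13 d3 79]
D1: mem[0x01..0x04] <- [ad ec b0 a5]
D2: mem[0x21..0x24] <- [ad ec b0 a5]
D3: mem[0x02..0x09] <- [37 06 f5 ad ec b0 a5 3e]
query mem[0x22]=0xec, mem[0x23]=0xb0, mem[0x1f]=0x06, mem[0x06]=0xec, mem[0x02]=0x37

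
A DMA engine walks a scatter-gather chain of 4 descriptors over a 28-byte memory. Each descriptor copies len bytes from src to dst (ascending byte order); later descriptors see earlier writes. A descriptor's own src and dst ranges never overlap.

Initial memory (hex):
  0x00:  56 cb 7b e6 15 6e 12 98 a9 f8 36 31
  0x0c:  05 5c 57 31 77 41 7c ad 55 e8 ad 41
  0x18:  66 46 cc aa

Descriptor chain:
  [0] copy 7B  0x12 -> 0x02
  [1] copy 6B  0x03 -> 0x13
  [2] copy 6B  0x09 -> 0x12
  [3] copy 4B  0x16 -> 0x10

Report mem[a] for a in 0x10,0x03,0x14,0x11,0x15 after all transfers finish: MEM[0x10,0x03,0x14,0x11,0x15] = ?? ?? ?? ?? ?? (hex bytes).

[0] 0x12->0x02 len=7 : 7c ad 55 e8 ad 41 66
[1] 0x03->0x13 len=6 : ad 55 e8 ad 41 66
[2] 0x09->0x12 len=6 : f8 36 31 05 5c 57
[3] 0x16->0x10 len=4 : 5c 57 66 46
query mem[0x10]=0x5c, mem[0x03]=0xad, mem[0x14]=0x31, mem[0x11]=0x57, mem[0x15]=0x05

MEM[0x10,0x03,0x14,0x11,0x15] = 5c ad 31 57 05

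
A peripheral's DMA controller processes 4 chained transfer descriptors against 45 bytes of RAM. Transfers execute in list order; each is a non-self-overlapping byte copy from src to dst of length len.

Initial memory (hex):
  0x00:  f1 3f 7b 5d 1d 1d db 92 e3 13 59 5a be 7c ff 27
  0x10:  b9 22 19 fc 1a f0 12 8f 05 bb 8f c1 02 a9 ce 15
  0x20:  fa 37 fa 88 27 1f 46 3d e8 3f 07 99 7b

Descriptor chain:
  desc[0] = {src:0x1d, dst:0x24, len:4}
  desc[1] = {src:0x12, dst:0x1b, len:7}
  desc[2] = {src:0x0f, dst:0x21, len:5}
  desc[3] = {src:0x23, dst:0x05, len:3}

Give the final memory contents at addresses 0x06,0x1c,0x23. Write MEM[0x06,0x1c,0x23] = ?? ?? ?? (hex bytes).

MEM[0x06,0x1c,0x23] = 19 fc 22

D0: mem[0x24..0x27] <- [a9 ce 15 fa]
D1: mem[0x1b..0x21] <- [19 fc 1a f0 12 8f 05]
D2: mem[0x21..0x25] <- [27 b9 22 19 fc]
D3: mem[0x05..0x07] <- [22 19 fc]
query mem[0x06]=0x19, mem[0x1c]=0xfc, mem[0x23]=0x22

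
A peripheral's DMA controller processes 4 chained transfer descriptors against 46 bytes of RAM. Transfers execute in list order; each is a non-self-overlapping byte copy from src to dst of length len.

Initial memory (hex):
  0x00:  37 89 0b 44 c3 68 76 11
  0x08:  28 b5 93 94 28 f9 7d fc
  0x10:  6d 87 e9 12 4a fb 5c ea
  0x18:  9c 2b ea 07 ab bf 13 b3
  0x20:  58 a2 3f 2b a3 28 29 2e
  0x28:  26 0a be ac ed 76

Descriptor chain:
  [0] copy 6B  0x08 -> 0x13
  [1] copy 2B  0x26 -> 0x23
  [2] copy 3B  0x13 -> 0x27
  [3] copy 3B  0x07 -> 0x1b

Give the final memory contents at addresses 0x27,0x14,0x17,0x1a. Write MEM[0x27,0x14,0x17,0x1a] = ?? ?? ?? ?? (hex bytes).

MEM[0x27,0x14,0x17,0x1a] = 28 b5 28 ea

D0: mem[0x13..0x18] <- [28 b5 93 94 28 f9]
D1: mem[0x23..0x24] <- [29 2e]
D2: mem[0x27..0x29] <- [28 b5 93]
D3: mem[0x1b..0x1d] <- [11 28 b5]
query mem[0x27]=0x28, mem[0x14]=0xb5, mem[0x17]=0x28, mem[0x1a]=0xea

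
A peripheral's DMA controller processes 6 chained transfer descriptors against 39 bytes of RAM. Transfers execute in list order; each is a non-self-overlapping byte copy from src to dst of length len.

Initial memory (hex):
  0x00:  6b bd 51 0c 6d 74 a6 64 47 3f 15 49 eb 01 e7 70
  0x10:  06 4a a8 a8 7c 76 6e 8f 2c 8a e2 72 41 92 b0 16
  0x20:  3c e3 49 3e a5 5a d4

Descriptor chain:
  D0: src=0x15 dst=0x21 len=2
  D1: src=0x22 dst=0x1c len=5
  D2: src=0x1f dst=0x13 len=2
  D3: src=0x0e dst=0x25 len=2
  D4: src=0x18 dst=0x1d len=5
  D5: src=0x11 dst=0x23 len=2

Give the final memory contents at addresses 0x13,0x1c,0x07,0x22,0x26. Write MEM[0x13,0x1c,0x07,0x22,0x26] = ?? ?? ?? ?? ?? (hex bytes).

MEM[0x13,0x1c,0x07,0x22,0x26] = 5a 6e 64 6e 70

#0 dst[0x21+2] := {0x76,0x6e}
#1 dst[0x1c+5] := {0x6e,0x3e,0xa5,0x5a,0xd4}
#2 dst[0x13+2] := {0x5a,0xd4}
#3 dst[0x25+2] := {0xe7,0x70}
#4 dst[0x1d+5] := {0x2c,0x8a,0xe2,0x72,0x6e}
#5 dst[0x23+2] := {0x4a,0xa8}
query mem[0x13]=0x5a, mem[0x1c]=0x6e, mem[0x07]=0x64, mem[0x22]=0x6e, mem[0x26]=0x70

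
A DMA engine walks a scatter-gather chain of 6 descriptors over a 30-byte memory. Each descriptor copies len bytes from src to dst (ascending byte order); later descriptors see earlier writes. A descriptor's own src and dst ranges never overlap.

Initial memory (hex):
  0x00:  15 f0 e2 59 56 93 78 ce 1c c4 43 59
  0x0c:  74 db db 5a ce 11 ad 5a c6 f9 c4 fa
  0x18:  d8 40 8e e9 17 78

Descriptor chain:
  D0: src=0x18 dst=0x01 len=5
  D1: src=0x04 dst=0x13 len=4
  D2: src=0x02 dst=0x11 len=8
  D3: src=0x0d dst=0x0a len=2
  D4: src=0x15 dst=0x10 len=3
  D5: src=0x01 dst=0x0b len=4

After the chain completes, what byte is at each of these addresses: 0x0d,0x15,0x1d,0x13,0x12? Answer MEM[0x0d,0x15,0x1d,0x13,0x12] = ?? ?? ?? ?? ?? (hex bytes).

D0: mem[0x01..0x05] <- [d8 40 8e e9 17]
D1: mem[0x13..0x16] <- [e9 17 78 ce]
D2: mem[0x11..0x18] <- [40 8e e9 17 78 ce 1c c4]
D3: mem[0x0a..0x0b] <- [db db]
D4: mem[0x10..0x12] <- [78 ce 1c]
D5: mem[0x0b..0x0e] <- [d8 40 8e e9]
query mem[0x0d]=0x8e, mem[0x15]=0x78, mem[0x1d]=0x78, mem[0x13]=0xe9, mem[0x12]=0x1c

MEM[0x0d,0x15,0x1d,0x13,0x12] = 8e 78 78 e9 1c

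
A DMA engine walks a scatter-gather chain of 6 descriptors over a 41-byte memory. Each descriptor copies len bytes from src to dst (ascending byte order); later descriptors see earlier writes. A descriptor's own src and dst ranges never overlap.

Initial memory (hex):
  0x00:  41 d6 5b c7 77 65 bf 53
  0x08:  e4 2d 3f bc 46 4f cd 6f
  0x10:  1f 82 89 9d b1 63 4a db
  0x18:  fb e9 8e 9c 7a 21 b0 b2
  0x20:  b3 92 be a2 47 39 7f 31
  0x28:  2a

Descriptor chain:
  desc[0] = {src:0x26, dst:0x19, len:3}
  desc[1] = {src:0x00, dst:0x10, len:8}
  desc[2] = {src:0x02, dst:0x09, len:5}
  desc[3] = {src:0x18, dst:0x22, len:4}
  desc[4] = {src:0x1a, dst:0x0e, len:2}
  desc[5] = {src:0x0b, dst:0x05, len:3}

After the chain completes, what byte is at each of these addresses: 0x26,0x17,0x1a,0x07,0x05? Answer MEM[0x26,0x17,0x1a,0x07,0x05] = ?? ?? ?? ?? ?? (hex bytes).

  after D0: wrote 3B at 0x19 = 7f312a
  after D1: wrote 8B at 0x10 = 41d65bc77765bf53
  after D2: wrote 5B at 0x09 = 5bc77765bf
  after D3: wrote 4B at 0x22 = fb7f312a
  after D4: wrote 2B at 0x0e = 312a
  after D5: wrote 3B at 0x05 = 7765bf
query mem[0x26]=0x7f, mem[0x17]=0x53, mem[0x1a]=0x31, mem[0x07]=0xbf, mem[0x05]=0x77

MEM[0x26,0x17,0x1a,0x07,0x05] = 7f 53 31 bf 77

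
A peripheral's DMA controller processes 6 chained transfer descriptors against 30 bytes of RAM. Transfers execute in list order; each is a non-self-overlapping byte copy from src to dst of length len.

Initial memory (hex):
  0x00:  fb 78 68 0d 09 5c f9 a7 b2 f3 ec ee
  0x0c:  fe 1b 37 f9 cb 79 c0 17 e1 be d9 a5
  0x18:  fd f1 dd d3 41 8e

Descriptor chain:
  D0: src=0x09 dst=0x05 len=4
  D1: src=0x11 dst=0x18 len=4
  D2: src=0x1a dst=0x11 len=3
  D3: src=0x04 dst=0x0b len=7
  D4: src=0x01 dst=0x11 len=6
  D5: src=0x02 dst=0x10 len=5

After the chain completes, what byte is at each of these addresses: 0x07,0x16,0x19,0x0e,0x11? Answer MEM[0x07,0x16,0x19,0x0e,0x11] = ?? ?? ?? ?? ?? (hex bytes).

MEM[0x07,0x16,0x19,0x0e,0x11] = ee ec c0 ee 0d

D0: mem[0x05..0x08] <- [f3 ec ee fe]
D1: mem[0x18..0x1b] <- [79 c0 17 e1]
D2: mem[0x11..0x13] <- [17 e1 41]
D3: mem[0x0b..0x11] <- [09 f3 ec ee fe f3 ec]
D4: mem[0x11..0x16] <- [78 68 0d 09 f3 ec]
D5: mem[0x10..0x14] <- [68 0d 09 f3 ec]
query mem[0x07]=0xee, mem[0x16]=0xec, mem[0x19]=0xc0, mem[0x0e]=0xee, mem[0x11]=0x0d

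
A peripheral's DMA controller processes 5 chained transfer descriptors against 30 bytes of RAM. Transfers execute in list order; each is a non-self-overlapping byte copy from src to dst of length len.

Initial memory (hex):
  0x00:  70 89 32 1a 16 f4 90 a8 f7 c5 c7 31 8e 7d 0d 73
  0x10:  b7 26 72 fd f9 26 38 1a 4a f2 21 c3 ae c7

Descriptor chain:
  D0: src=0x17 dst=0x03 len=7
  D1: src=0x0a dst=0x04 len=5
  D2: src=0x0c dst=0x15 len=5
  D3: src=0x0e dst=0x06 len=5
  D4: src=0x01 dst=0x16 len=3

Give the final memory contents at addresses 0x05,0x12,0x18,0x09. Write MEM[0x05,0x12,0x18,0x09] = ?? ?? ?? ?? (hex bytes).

D0: mem[0x03..0x09] <- [1a 4a f2 21 c3 ae c7]
D1: mem[0x04..0x08] <- [c7 31 8e 7d 0d]
D2: mem[0x15..0x19] <- [8e 7d 0d 73 b7]
D3: mem[0x06..0x0a] <- [0d 73 b7 26 72]
D4: mem[0x16..0x18] <- [89 32 1a]
query mem[0x05]=0x31, mem[0x12]=0x72, mem[0x18]=0x1a, mem[0x09]=0x26

MEM[0x05,0x12,0x18,0x09] = 31 72 1a 26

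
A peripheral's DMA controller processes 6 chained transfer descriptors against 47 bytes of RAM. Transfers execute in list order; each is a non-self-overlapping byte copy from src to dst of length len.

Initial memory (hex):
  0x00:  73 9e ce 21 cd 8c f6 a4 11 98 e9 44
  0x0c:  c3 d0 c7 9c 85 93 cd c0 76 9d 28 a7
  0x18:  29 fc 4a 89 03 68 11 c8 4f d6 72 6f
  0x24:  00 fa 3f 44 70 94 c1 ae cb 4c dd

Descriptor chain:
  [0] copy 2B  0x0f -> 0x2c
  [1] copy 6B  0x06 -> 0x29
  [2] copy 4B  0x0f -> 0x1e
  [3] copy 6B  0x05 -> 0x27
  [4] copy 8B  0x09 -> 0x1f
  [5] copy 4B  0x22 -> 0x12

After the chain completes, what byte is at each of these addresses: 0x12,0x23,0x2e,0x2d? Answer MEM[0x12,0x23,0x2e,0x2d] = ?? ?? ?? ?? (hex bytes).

#0 dst[0x2c+2] := {0x9c,0x85}
#1 dst[0x29+6] := {0xf6,0xa4,0x11,0x98,0xe9,0x44}
#2 dst[0x1e+4] := {0x9c,0x85,0x93,0xcd}
#3 dst[0x27+6] := {0x8c,0xf6,0xa4,0x11,0x98,0xe9}
#4 dst[0x1f+8] := {0x98,0xe9,0x44,0xc3,0xd0,0xc7,0x9c,0x85}
#5 dst[0x12+4] := {0xc3,0xd0,0xc7,0x9c}
query mem[0x12]=0xc3, mem[0x23]=0xd0, mem[0x2e]=0x44, mem[0x2d]=0xe9

MEM[0x12,0x23,0x2e,0x2d] = c3 d0 44 e9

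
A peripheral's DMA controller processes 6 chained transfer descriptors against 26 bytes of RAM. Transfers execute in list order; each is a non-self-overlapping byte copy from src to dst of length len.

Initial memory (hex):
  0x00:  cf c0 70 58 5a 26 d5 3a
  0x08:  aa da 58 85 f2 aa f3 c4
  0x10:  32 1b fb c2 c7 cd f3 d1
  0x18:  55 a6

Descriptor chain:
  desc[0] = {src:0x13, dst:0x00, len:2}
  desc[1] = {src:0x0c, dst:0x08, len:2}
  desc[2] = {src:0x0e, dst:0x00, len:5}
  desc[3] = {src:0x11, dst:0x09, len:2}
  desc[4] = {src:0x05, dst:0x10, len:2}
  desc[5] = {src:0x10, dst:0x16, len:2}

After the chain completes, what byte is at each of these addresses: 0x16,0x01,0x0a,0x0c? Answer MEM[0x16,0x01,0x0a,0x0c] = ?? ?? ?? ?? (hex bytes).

  after D0: wrote 2B at 0x00 = c2c7
  after D1: wrote 2B at 0x08 = f2aa
  after D2: wrote 5B at 0x00 = f3c4321bfb
  after D3: wrote 2B at 0x09 = 1bfb
  after D4: wrote 2B at 0x10 = 26d5
  after D5: wrote 2B at 0x16 = 26d5
query mem[0x16]=0x26, mem[0x01]=0xc4, mem[0x0a]=0xfb, mem[0x0c]=0xf2

MEM[0x16,0x01,0x0a,0x0c] = 26 c4 fb f2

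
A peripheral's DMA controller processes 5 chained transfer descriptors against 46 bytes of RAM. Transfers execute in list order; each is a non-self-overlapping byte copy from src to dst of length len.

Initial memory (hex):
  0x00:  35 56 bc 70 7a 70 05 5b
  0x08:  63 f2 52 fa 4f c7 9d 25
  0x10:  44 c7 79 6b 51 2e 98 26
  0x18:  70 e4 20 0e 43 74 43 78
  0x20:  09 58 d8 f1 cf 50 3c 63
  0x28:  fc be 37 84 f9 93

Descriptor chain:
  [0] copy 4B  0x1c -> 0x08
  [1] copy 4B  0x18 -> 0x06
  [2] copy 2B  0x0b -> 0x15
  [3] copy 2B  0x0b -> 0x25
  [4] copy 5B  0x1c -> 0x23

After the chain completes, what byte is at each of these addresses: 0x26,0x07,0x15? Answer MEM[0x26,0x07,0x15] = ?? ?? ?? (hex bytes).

MEM[0x26,0x07,0x15] = 78 e4 78

  after D0: wrote 4B at 0x08 = 43744378
  after D1: wrote 4B at 0x06 = 70e4200e
  after D2: wrote 2B at 0x15 = 784f
  after D3: wrote 2B at 0x25 = 784f
  after D4: wrote 5B at 0x23 = 4374437809
query mem[0x26]=0x78, mem[0x07]=0xe4, mem[0x15]=0x78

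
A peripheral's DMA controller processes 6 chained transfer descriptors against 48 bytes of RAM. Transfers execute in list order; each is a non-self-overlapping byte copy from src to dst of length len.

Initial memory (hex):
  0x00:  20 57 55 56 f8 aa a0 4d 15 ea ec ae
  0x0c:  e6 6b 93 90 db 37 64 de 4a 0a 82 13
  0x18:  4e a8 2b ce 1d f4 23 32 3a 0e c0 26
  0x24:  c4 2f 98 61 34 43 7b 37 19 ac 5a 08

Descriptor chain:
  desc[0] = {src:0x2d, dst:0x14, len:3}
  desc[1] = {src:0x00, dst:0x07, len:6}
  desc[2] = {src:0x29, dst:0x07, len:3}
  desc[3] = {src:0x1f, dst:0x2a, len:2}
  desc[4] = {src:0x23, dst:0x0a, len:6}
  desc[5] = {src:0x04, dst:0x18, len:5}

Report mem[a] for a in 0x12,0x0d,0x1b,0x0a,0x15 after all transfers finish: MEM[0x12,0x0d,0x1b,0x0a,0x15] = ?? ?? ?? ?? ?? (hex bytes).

MEM[0x12,0x0d,0x1b,0x0a,0x15] = 64 98 43 26 5a

[0] 0x2d->0x14 len=3 : ac 5a 08
[1] 0x00->0x07 len=6 : 20 57 55 56 f8 aa
[2] 0x29->0x07 len=3 : 43 7b 37
[3] 0x1f->0x2a len=2 : 32 3a
[4] 0x23->0x0a len=6 : 26 c4 2f 98 61 34
[5] 0x04->0x18 len=5 : f8 aa a0 43 7b
query mem[0x12]=0x64, mem[0x0d]=0x98, mem[0x1b]=0x43, mem[0x0a]=0x26, mem[0x15]=0x5a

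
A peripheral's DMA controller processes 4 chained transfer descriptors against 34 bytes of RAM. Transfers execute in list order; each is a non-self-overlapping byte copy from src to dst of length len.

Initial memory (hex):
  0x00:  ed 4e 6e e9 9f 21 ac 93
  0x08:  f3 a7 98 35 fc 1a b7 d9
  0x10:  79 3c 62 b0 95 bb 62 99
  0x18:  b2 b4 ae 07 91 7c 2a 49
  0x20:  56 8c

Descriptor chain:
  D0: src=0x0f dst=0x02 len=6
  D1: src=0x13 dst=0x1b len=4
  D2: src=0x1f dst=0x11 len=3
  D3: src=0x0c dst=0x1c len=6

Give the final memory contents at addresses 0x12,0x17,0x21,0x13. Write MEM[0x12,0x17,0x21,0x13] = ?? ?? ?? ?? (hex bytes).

MEM[0x12,0x17,0x21,0x13] = 56 99 49 8c

#0 dst[0x02+6] := {0xd9,0x79,0x3c,0x62,0xb0,0x95}
#1 dst[0x1b+4] := {0xb0,0x95,0xbb,0x62}
#2 dst[0x11+3] := {0x49,0x56,0x8c}
#3 dst[0x1c+6] := {0xfc,0x1a,0xb7,0xd9,0x79,0x49}
query mem[0x12]=0x56, mem[0x17]=0x99, mem[0x21]=0x49, mem[0x13]=0x8c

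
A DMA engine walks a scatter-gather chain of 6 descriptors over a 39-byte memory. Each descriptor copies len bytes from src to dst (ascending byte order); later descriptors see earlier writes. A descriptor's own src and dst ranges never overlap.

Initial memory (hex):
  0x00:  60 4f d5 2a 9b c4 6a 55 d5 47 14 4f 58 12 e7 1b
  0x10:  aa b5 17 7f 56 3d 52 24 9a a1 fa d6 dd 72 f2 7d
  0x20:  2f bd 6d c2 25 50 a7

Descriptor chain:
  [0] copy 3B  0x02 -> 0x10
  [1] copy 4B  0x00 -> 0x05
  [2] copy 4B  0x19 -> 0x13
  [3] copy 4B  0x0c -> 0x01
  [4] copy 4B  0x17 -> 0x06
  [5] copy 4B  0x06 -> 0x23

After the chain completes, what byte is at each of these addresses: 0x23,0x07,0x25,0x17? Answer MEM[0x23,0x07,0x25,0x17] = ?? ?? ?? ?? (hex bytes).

D0: mem[0x10..0x12] <- [d5 2a 9b]
D1: mem[0x05..0x08] <- [60 4f d5 2a]
D2: mem[0x13..0x16] <- [a1 fa d6 dd]
D3: mem[0x01..0x04] <- [58 12 e7 1b]
D4: mem[0x06..0x09] <- [24 9a a1 fa]
D5: mem[0x23..0x26] <- [24 9a a1 fa]
query mem[0x23]=0x24, mem[0x07]=0x9a, mem[0x25]=0xa1, mem[0x17]=0x24

MEM[0x23,0x07,0x25,0x17] = 24 9a a1 24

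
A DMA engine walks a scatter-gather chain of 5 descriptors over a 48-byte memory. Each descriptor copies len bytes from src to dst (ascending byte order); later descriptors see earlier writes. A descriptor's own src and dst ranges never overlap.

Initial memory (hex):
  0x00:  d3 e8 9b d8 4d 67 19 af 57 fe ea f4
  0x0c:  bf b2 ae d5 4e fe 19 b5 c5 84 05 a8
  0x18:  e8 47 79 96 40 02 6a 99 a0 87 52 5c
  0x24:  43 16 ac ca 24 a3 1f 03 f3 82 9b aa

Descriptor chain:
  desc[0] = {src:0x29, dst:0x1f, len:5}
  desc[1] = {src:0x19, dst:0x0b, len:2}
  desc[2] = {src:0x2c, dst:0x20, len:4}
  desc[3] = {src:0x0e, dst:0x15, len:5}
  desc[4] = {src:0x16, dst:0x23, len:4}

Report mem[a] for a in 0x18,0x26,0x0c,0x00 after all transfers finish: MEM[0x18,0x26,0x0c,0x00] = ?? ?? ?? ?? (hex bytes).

D0: mem[0x1f..0x23] <- [a3 1f 03 f3 82]
D1: mem[0x0b..0x0c] <- [47 79]
D2: mem[0x20..0x23] <- [f3 82 9b aa]
D3: mem[0x15..0x19] <- [ae d5 4e fe 19]
D4: mem[0x23..0x26] <- [d5 4e fe 19]
query mem[0x18]=0xfe, mem[0x26]=0x19, mem[0x0c]=0x79, mem[0x00]=0xd3

MEM[0x18,0x26,0x0c,0x00] = fe 19 79 d3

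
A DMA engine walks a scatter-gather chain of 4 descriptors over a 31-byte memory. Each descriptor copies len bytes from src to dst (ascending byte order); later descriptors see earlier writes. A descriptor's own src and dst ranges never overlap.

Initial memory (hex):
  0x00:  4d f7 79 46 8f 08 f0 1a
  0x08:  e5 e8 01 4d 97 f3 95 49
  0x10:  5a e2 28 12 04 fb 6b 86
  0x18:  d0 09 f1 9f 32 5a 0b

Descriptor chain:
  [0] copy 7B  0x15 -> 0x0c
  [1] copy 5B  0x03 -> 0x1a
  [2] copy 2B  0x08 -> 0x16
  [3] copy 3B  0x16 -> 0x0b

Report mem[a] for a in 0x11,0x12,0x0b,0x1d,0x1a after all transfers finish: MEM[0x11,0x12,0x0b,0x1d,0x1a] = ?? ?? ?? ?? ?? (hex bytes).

  after D0: wrote 7B at 0x0c = fb6b86d009f19f
  after D1: wrote 5B at 0x1a = 468f08f01a
  after D2: wrote 2B at 0x16 = e5e8
  after D3: wrote 3B at 0x0b = e5e8d0
query mem[0x11]=0xf1, mem[0x12]=0x9f, mem[0x0b]=0xe5, mem[0x1d]=0xf0, mem[0x1a]=0x46

MEM[0x11,0x12,0x0b,0x1d,0x1a] = f1 9f e5 f0 46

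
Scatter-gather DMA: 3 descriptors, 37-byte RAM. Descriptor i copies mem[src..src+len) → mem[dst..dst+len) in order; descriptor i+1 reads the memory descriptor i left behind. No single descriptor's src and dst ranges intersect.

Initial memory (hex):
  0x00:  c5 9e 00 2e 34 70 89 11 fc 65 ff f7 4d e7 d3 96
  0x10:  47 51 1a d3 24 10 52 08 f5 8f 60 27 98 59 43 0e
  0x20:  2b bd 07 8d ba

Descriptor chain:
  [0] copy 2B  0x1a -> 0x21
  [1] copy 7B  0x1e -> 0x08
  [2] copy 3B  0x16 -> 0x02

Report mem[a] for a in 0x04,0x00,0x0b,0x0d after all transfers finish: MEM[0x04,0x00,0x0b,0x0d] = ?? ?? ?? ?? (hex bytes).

MEM[0x04,0x00,0x0b,0x0d] = f5 c5 60 8d

[0] 0x1a->0x21 len=2 : 60 27
[1] 0x1e->0x08 len=7 : 43 0e 2b 60 27 8d ba
[2] 0x16->0x02 len=3 : 52 08 f5
query mem[0x04]=0xf5, mem[0x00]=0xc5, mem[0x0b]=0x60, mem[0x0d]=0x8d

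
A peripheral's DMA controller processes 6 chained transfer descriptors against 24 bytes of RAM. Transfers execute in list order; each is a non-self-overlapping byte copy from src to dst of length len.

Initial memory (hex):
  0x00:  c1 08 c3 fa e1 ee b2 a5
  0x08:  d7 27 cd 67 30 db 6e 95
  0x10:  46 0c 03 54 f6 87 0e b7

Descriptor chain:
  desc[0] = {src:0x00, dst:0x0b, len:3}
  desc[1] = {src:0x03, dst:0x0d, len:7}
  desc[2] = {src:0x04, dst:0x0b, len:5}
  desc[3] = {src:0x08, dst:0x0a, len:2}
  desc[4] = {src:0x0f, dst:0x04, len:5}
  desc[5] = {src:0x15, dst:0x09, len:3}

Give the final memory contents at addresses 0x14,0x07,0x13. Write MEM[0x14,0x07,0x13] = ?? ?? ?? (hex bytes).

  after D0: wrote 3B at 0x0b = c108c3
  after D1: wrote 7B at 0x0d = fae1eeb2a5d727
  after D2: wrote 5B at 0x0b = e1eeb2a5d7
  after D3: wrote 2B at 0x0a = d727
  after D4: wrote 5B at 0x04 = d7b2a5d727
  after D5: wrote 3B at 0x09 = 870eb7
query mem[0x14]=0xf6, mem[0x07]=0xd7, mem[0x13]=0x27

MEM[0x14,0x07,0x13] = f6 d7 27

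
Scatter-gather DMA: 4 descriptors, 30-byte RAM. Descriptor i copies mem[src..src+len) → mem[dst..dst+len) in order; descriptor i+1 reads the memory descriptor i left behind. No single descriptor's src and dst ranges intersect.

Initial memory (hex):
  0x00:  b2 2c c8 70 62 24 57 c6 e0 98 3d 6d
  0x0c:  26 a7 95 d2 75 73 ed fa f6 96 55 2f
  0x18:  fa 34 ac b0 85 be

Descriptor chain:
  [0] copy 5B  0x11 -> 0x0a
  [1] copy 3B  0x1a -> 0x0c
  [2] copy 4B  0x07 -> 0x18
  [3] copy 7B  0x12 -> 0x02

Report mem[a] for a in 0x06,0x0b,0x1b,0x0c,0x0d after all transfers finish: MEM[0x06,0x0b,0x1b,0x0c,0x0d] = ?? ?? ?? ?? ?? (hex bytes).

[0] 0x11->0x0a len=5 : 73 ed fa f6 96
[1] 0x1a->0x0c len=3 : ac b0 85
[2] 0x07->0x18 len=4 : c6 e0 98 73
[3] 0x12->0x02 len=7 : ed fa f6 96 55 2f c6
query mem[0x06]=0x55, mem[0x0b]=0xed, mem[0x1b]=0x73, mem[0x0c]=0xac, mem[0x0d]=0xb0

MEM[0x06,0x0b,0x1b,0x0c,0x0d] = 55 ed 73 ac b0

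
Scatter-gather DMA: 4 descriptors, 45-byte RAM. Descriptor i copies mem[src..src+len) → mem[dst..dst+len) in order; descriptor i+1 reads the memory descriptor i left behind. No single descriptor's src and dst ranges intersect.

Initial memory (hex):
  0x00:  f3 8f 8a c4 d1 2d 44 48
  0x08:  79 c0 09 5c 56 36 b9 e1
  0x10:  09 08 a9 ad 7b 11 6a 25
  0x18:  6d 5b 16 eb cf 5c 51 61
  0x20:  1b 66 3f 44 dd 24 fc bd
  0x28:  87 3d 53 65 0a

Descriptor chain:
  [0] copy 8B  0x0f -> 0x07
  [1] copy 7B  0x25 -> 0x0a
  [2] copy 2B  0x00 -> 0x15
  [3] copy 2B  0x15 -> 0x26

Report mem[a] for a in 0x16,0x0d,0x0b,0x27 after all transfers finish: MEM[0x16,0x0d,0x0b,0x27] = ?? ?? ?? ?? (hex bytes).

MEM[0x16,0x0d,0x0b,0x27] = 8f 87 fc 8f

#0 dst[0x07+8] := {0xe1,0x09,0x08,0xa9,0xad,0x7b,0x11,0x6a}
#1 dst[0x0a+7] := {0x24,0xfc,0xbd,0x87,0x3d,0x53,0x65}
#2 dst[0x15+2] := {0xf3,0x8f}
#3 dst[0x26+2] := {0xf3,0x8f}
query mem[0x16]=0x8f, mem[0x0d]=0x87, mem[0x0b]=0xfc, mem[0x27]=0x8f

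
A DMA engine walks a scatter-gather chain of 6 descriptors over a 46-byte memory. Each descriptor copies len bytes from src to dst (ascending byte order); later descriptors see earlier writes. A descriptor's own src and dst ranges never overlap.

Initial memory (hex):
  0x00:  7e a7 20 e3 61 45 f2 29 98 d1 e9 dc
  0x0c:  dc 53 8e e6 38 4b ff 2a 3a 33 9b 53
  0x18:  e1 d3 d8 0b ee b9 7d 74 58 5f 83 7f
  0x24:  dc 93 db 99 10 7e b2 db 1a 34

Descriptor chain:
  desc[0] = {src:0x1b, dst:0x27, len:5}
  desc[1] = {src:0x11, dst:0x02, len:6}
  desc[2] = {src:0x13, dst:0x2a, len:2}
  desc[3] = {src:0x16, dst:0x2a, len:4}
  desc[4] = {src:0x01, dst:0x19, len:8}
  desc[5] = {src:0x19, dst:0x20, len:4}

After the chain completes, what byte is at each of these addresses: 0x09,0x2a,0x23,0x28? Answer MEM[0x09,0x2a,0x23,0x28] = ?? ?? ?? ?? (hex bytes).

MEM[0x09,0x2a,0x23,0x28] = d1 9b 2a ee

[0] 0x1b->0x27 len=5 : 0b ee b9 7d 74
[1] 0x11->0x02 len=6 : 4b ff 2a 3a 33 9b
[2] 0x13->0x2a len=2 : 2a 3a
[3] 0x16->0x2a len=4 : 9b 53 e1 d3
[4] 0x01->0x19 len=8 : a7 4b ff 2a 3a 33 9b 98
[5] 0x19->0x20 len=4 : a7 4b ff 2a
query mem[0x09]=0xd1, mem[0x2a]=0x9b, mem[0x23]=0x2a, mem[0x28]=0xee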